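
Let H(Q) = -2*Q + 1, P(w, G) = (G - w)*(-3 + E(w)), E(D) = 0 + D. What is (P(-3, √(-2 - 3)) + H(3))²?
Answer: 349 + 276*I*√5 ≈ 349.0 + 617.15*I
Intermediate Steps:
E(D) = D
P(w, G) = (-3 + w)*(G - w) (P(w, G) = (G - w)*(-3 + w) = (-3 + w)*(G - w))
H(Q) = 1 - 2*Q
(P(-3, √(-2 - 3)) + H(3))² = ((-1*(-3)² - 3*√(-2 - 3) + 3*(-3) + √(-2 - 3)*(-3)) + (1 - 2*3))² = ((-1*9 - 3*I*√5 - 9 + √(-5)*(-3)) + (1 - 6))² = ((-9 - 3*I*√5 - 9 + (I*√5)*(-3)) - 5)² = ((-9 - 3*I*√5 - 9 - 3*I*√5) - 5)² = ((-18 - 6*I*√5) - 5)² = (-23 - 6*I*√5)²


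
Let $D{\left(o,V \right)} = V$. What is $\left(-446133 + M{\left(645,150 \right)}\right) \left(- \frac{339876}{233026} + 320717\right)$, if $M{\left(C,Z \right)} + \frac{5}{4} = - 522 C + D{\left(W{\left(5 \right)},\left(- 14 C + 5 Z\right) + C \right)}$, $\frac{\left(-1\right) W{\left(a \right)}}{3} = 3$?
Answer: $- \frac{118150038582675071}{466052} \approx -2.5351 \cdot 10^{11}$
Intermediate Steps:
$W{\left(a \right)} = -9$ ($W{\left(a \right)} = \left(-3\right) 3 = -9$)
$M{\left(C,Z \right)} = - \frac{5}{4} - 535 C + 5 Z$ ($M{\left(C,Z \right)} = - \frac{5}{4} - \left(- 5 Z + 535 C\right) = - \frac{5}{4} - 535 C + 5 Z$)
$\left(-446133 + M{\left(645,150 \right)}\right) \left(- \frac{339876}{233026} + 320717\right) = \left(-446133 - \frac{1377305}{4}\right) \left(- \frac{339876}{233026} + 320717\right) = \left(-446133 - \frac{1377305}{4}\right) \left(\left(-339876\right) \frac{1}{233026} + 320717\right) = \left(-446133 - \frac{1377305}{4}\right) \left(- \frac{169938}{116513} + 320717\right) = \left(- \frac{3161837}{4}\right) \frac{37367529883}{116513} = - \frac{118150038582675071}{466052}$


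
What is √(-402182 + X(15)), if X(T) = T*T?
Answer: I*√401957 ≈ 634.0*I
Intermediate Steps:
X(T) = T²
√(-402182 + X(15)) = √(-402182 + 15²) = √(-402182 + 225) = √(-401957) = I*√401957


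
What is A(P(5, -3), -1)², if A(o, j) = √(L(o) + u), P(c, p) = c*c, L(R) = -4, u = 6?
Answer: 2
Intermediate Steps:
P(c, p) = c²
A(o, j) = √2 (A(o, j) = √(-4 + 6) = √2)
A(P(5, -3), -1)² = (√2)² = 2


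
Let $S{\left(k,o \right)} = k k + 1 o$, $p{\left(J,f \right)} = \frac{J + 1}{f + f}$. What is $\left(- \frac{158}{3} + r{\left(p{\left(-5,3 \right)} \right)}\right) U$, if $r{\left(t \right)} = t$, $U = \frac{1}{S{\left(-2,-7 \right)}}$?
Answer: $\frac{160}{9} \approx 17.778$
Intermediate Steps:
$p{\left(J,f \right)} = \frac{1 + J}{2 f}$
$S{\left(k,o \right)} = o + k^{2}$ ($S{\left(k,o \right)} = k^{2} + o = o + k^{2}$)
$U = - \frac{1}{3}$ ($U = \frac{1}{-7 + \left(-2\right)^{2}} = \frac{1}{-7 + 4} = \frac{1}{-3} = - \frac{1}{3} \approx -0.33333$)
$\left(- \frac{158}{3} + r{\left(p{\left(-5,3 \right)} \right)}\right) U = \left(- \frac{158}{3} + \frac{1 - 5}{2 \cdot 3}\right) \left(- \frac{1}{3}\right) = \left(\left(-158\right) \frac{1}{3} + \frac{1}{2} \cdot \frac{1}{3} \left(-4\right)\right) \left(- \frac{1}{3}\right) = \left(- \frac{158}{3} - \frac{2}{3}\right) \left(- \frac{1}{3}\right) = \left(- \frac{160}{3}\right) \left(- \frac{1}{3}\right) = \frac{160}{9}$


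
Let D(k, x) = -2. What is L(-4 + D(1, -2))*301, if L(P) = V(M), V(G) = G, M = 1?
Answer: 301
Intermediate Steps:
L(P) = 1
L(-4 + D(1, -2))*301 = 1*301 = 301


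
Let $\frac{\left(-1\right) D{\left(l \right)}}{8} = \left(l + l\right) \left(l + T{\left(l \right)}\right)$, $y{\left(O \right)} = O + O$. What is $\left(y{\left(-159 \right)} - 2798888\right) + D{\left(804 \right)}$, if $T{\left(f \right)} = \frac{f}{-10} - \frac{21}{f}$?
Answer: $- \frac{60536302}{5} \approx -1.2107 \cdot 10^{7}$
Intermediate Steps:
$T{\left(f \right)} = - \frac{21}{f} - \frac{f}{10}$ ($T{\left(f \right)} = f \left(- \frac{1}{10}\right) - \frac{21}{f} = - \frac{f}{10} - \frac{21}{f} = - \frac{21}{f} - \frac{f}{10}$)
$y{\left(O \right)} = 2 O$
$D{\left(l \right)} = - 16 l \left(- \frac{21}{l} + \frac{9 l}{10}\right)$ ($D{\left(l \right)} = - 8 \left(l + l\right) \left(l - \left(\frac{21}{l} + \frac{l}{10}\right)\right) = - 8 \cdot 2 l \left(- \frac{21}{l} + \frac{9 l}{10}\right) = - 16 l \left(- \frac{21}{l} + \frac{9 l}{10}\right)$)
$\left(y{\left(-159 \right)} - 2798888\right) + D{\left(804 \right)} = \left(2 \left(-159\right) - 2798888\right) + \left(336 - \frac{72 \cdot 804^{2}}{5}\right) = \left(-318 - 2798888\right) + \left(336 - \frac{46541952}{5}\right) = -2799206 + \left(336 - \frac{46541952}{5}\right) = -2799206 - \frac{46540272}{5} = - \frac{60536302}{5}$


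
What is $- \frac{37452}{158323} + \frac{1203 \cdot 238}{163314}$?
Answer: $\frac{6535609249}{4309393737} \approx 1.5166$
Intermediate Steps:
$- \frac{37452}{158323} + \frac{1203 \cdot 238}{163314} = \left(-37452\right) \frac{1}{158323} + 286314 \cdot \frac{1}{163314} = - \frac{37452}{158323} + \frac{47719}{27219} = \frac{6535609249}{4309393737}$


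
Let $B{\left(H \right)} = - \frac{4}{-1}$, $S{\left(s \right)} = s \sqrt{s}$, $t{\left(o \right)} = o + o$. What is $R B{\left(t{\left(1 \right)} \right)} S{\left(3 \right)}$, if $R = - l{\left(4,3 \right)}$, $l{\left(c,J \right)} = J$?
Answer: $- 36 \sqrt{3} \approx -62.354$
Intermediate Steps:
$t{\left(o \right)} = 2 o$
$R = -3$ ($R = \left(-1\right) 3 = -3$)
$S{\left(s \right)} = s^{\frac{3}{2}}$
$B{\left(H \right)} = 4$ ($B{\left(H \right)} = \left(-4\right) \left(-1\right) = 4$)
$R B{\left(t{\left(1 \right)} \right)} S{\left(3 \right)} = \left(-3\right) 4 \cdot 3^{\frac{3}{2}} = - 12 \cdot 3 \sqrt{3} = - 36 \sqrt{3}$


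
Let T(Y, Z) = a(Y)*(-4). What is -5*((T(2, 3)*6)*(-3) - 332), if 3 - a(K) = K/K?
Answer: 940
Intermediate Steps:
a(K) = 2 (a(K) = 3 - K/K = 3 - 1*1 = 3 - 1 = 2)
T(Y, Z) = -8 (T(Y, Z) = 2*(-4) = -8)
-5*((T(2, 3)*6)*(-3) - 332) = -5*(-8*6*(-3) - 332) = -5*(-48*(-3) - 332) = -5*(144 - 332) = -5*(-188) = 940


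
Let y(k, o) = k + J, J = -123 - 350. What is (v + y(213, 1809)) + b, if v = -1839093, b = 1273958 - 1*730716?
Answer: -1296111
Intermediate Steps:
b = 543242 (b = 1273958 - 730716 = 543242)
J = -473
y(k, o) = -473 + k (y(k, o) = k - 473 = -473 + k)
(v + y(213, 1809)) + b = (-1839093 + (-473 + 213)) + 543242 = (-1839093 - 260) + 543242 = -1839353 + 543242 = -1296111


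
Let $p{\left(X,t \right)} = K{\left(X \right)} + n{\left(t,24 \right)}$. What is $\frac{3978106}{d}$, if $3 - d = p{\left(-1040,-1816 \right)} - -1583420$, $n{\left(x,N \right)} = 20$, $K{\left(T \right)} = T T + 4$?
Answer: $- \frac{3978106}{2665041} \approx -1.4927$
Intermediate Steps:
$K{\left(T \right)} = 4 + T^{2}$ ($K{\left(T \right)} = T^{2} + 4 = 4 + T^{2}$)
$p{\left(X,t \right)} = 24 + X^{2}$ ($p{\left(X,t \right)} = \left(4 + X^{2}\right) + 20 = 24 + X^{2}$)
$d = -2665041$ ($d = 3 - \left(\left(24 + \left(-1040\right)^{2}\right) - -1583420\right) = 3 - \left(\left(24 + 1081600\right) + 1583420\right) = 3 - \left(1081624 + 1583420\right) = 3 - 2665044 = -2665041$)
$\frac{3978106}{d} = \frac{3978106}{-2665041} = 3978106 \left(- \frac{1}{2665041}\right) = - \frac{3978106}{2665041}$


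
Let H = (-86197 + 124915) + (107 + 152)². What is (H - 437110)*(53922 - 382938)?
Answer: 109006619976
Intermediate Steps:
H = 105799 (H = 38718 + 259² = 38718 + 67081 = 105799)
(H - 437110)*(53922 - 382938) = (105799 - 437110)*(53922 - 382938) = -331311*(-329016) = 109006619976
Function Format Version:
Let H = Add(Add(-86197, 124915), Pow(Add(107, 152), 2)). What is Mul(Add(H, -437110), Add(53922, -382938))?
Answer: 109006619976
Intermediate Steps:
H = 105799 (H = Add(38718, Pow(259, 2)) = Add(38718, 67081) = 105799)
Mul(Add(H, -437110), Add(53922, -382938)) = Mul(Add(105799, -437110), Add(53922, -382938)) = Mul(-331311, -329016) = 109006619976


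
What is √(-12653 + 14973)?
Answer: 4*√145 ≈ 48.166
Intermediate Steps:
√(-12653 + 14973) = √2320 = 4*√145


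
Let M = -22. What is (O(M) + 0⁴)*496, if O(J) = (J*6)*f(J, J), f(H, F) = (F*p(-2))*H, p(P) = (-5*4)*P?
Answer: -1267537920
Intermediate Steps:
p(P) = -20*P
f(H, F) = 40*F*H (f(H, F) = (F*(-20*(-2)))*H = (F*40)*H = (40*F)*H = 40*F*H)
O(J) = 240*J³ (O(J) = (J*6)*(40*J*J) = (6*J)*(40*J²) = 240*J³)
(O(M) + 0⁴)*496 = (240*(-22)³ + 0⁴)*496 = (240*(-10648) + 0)*496 = (-2555520 + 0)*496 = -2555520*496 = -1267537920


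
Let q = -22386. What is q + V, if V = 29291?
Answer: 6905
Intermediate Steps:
q + V = -22386 + 29291 = 6905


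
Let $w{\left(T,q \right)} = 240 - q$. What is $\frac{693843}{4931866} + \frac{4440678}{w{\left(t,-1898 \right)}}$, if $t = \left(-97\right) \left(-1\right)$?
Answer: $\frac{10951156140741}{5272164754} \approx 2077.2$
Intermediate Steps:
$t = 97$
$\frac{693843}{4931866} + \frac{4440678}{w{\left(t,-1898 \right)}} = \frac{693843}{4931866} + \frac{4440678}{240 - -1898} = 693843 \cdot \frac{1}{4931866} + \frac{4440678}{240 + 1898} = \frac{693843}{4931866} + \frac{4440678}{2138} = \frac{693843}{4931866} + 4440678 \cdot \frac{1}{2138} = \frac{693843}{4931866} + \frac{2220339}{1069} = \frac{10951156140741}{5272164754}$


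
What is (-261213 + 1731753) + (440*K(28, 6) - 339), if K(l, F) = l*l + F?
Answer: 1817801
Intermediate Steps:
K(l, F) = F + l**2 (K(l, F) = l**2 + F = F + l**2)
(-261213 + 1731753) + (440*K(28, 6) - 339) = (-261213 + 1731753) + (440*(6 + 28**2) - 339) = 1470540 + (440*(6 + 784) - 339) = 1470540 + (440*790 - 339) = 1470540 + (347600 - 339) = 1470540 + 347261 = 1817801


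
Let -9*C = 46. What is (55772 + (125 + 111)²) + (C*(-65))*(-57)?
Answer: 277594/3 ≈ 92531.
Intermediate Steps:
C = -46/9 (C = -⅑*46 = -46/9 ≈ -5.1111)
(55772 + (125 + 111)²) + (C*(-65))*(-57) = (55772 + (125 + 111)²) - 46/9*(-65)*(-57) = (55772 + 236²) + (2990/9)*(-57) = (55772 + 55696) - 56810/3 = 111468 - 56810/3 = 277594/3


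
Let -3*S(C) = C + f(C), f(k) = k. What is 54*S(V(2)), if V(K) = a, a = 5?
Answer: -180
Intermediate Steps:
V(K) = 5
S(C) = -2*C/3 (S(C) = -(C + C)/3 = -2*C/3)
54*S(V(2)) = 54*(-2/3*5) = 54*(-10/3) = -180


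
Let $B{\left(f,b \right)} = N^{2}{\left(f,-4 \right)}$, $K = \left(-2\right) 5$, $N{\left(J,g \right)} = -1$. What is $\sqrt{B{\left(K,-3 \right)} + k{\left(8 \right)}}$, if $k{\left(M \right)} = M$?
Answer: $3$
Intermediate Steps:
$K = -10$
$B{\left(f,b \right)} = 1$ ($B{\left(f,b \right)} = \left(-1\right)^{2} = 1$)
$\sqrt{B{\left(K,-3 \right)} + k{\left(8 \right)}} = \sqrt{1 + 8} = \sqrt{9} = 3$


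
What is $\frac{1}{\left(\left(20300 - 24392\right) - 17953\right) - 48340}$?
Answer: $- \frac{1}{70385} \approx -1.4208 \cdot 10^{-5}$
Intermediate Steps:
$\frac{1}{\left(\left(20300 - 24392\right) - 17953\right) - 48340} = \frac{1}{\left(-4092 - 17953\right) - 48340} = \frac{1}{-22045 - 48340} = \frac{1}{-70385} = - \frac{1}{70385}$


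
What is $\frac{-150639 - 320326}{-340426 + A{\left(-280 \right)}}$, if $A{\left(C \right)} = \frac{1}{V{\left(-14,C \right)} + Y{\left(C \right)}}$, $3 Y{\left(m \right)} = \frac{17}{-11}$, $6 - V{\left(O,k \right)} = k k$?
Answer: $\frac{1218395403335}{880688530127} \approx 1.3835$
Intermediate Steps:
$V{\left(O,k \right)} = 6 - k^{2}$ ($V{\left(O,k \right)} = 6 - k k = 6 - k^{2}$)
$Y{\left(m \right)} = - \frac{17}{33}$ ($Y{\left(m \right)} = \frac{17 \frac{1}{-11}}{3} = \frac{17 \left(- \frac{1}{11}\right)}{3} = \frac{1}{3} \left(- \frac{17}{11}\right) = - \frac{17}{33}$)
$A{\left(C \right)} = \frac{1}{\frac{181}{33} - C^{2}}$ ($A{\left(C \right)} = \frac{1}{\left(6 - C^{2}\right) - \frac{17}{33}} = \frac{1}{\frac{181}{33} - C^{2}}$)
$\frac{-150639 - 320326}{-340426 + A{\left(-280 \right)}} = \frac{-150639 - 320326}{-340426 - \frac{33}{-181 + 33 \left(-280\right)^{2}}} = - \frac{470965}{-340426 - \frac{33}{-181 + 33 \cdot 78400}} = - \frac{470965}{-340426 - \frac{33}{-181 + 2587200}} = - \frac{470965}{-340426 - \frac{33}{2587019}} = - \frac{470965}{- \frac{880688530127}{2587019}} = \left(-470965\right) \left(- \frac{2587019}{880688530127}\right) = \frac{1218395403335}{880688530127}$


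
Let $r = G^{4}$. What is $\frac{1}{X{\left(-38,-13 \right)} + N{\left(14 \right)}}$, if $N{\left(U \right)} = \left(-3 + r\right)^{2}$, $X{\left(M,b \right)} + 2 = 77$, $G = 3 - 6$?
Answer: $\frac{1}{6159} \approx 0.00016236$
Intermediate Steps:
$G = -3$ ($G = 3 - 6 = -3$)
$X{\left(M,b \right)} = 75$ ($X{\left(M,b \right)} = -2 + 77 = 75$)
$r = 81$ ($r = \left(-3\right)^{4} = 81$)
$N{\left(U \right)} = 6084$ ($N{\left(U \right)} = \left(-3 + 81\right)^{2} = 78^{2} = 6084$)
$\frac{1}{X{\left(-38,-13 \right)} + N{\left(14 \right)}} = \frac{1}{75 + 6084} = \frac{1}{6159}$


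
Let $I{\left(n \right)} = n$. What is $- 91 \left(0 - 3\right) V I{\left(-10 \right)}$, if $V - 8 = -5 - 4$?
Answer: $2730$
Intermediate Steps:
$V = -1$ ($V = 8 - 9 = -1$)
$- 91 \left(0 - 3\right) V I{\left(-10 \right)} = - 91 \left(0 - 3\right) \left(-1\right) \left(-10\right) = - 91 \left(\left(-3\right) \left(-1\right)\right) \left(-10\right) = \left(-91\right) 3 \left(-10\right) = \left(-273\right) \left(-10\right) = 2730$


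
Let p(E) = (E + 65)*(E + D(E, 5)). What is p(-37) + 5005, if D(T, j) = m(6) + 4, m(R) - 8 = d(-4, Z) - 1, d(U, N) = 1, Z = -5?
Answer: 4305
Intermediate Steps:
m(R) = 8 (m(R) = 8 + (1 - 1) = 8 + 0 = 8)
D(T, j) = 12 (D(T, j) = 8 + 4 = 12)
p(E) = (12 + E)*(65 + E) (p(E) = (E + 65)*(E + 12) = (65 + E)*(12 + E) = (12 + E)*(65 + E))
p(-37) + 5005 = (780 + (-37)**2 + 77*(-37)) + 5005 = (780 + 1369 - 2849) + 5005 = -700 + 5005 = 4305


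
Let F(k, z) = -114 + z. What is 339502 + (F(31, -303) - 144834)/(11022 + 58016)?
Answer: 23438393825/69038 ≈ 3.3950e+5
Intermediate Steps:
339502 + (F(31, -303) - 144834)/(11022 + 58016) = 339502 + ((-114 - 303) - 144834)/(11022 + 58016) = 339502 + (-417 - 144834)/69038 = 339502 - 145251*1/69038 = 339502 - 145251/69038 = 23438393825/69038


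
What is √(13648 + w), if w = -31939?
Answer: I*√18291 ≈ 135.24*I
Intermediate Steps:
√(13648 + w) = √(13648 - 31939) = √(-18291) = I*√18291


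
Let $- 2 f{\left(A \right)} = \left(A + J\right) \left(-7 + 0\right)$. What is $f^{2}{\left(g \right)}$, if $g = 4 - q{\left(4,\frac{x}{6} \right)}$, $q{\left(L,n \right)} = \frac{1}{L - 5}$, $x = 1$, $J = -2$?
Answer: $\frac{441}{4} \approx 110.25$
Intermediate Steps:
$q{\left(L,n \right)} = \frac{1}{-5 + L}$
$g = 5$ ($g = 4 - \frac{1}{-5 + 4} = 4 - \frac{1}{-1} = 4 - -1 = 4 + 1 = 5$)
$f{\left(A \right)} = -7 + \frac{7 A}{2}$ ($f{\left(A \right)} = - \frac{\left(A - 2\right) \left(-7 + 0\right)}{2} = - \frac{\left(-2 + A\right) \left(-7\right)}{2} = - \frac{14 - 7 A}{2} = -7 + \frac{7 A}{2}$)
$f^{2}{\left(g \right)} = \left(-7 + \frac{7}{2} \cdot 5\right)^{2} = \left(-7 + \frac{35}{2}\right)^{2} = \left(\frac{21}{2}\right)^{2} = \frac{441}{4}$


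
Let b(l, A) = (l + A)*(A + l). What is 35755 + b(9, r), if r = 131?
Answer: 55355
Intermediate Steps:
b(l, A) = (A + l)² (b(l, A) = (A + l)*(A + l) = (A + l)²)
35755 + b(9, r) = 35755 + (131 + 9)² = 35755 + 140² = 35755 + 19600 = 55355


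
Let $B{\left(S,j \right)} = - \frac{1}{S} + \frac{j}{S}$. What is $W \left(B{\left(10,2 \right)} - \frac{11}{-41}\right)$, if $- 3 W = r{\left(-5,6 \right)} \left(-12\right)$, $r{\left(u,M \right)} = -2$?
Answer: $- \frac{604}{205} \approx -2.9463$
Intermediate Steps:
$W = -8$ ($W = - \frac{\left(-2\right) \left(-12\right)}{3} = \left(- \frac{1}{3}\right) 24 = -8$)
$W \left(B{\left(10,2 \right)} - \frac{11}{-41}\right) = - 8 \left(\frac{-1 + 2}{10} - \frac{11}{-41}\right) = - 8 \left(\frac{1}{10} \cdot 1 - - \frac{11}{41}\right) = - 8 \left(\frac{1}{10} + \frac{11}{41}\right) = \left(-8\right) \frac{151}{410} = - \frac{604}{205}$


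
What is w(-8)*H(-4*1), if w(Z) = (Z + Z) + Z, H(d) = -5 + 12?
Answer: -168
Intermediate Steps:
H(d) = 7
w(Z) = 3*Z (w(Z) = 2*Z + Z = 3*Z)
w(-8)*H(-4*1) = (3*(-8))*7 = -24*7 = -168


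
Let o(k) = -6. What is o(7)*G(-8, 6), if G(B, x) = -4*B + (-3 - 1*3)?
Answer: -156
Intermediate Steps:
G(B, x) = -6 - 4*B (G(B, x) = -4*B + (-3 - 3) = -4*B - 6 = -6 - 4*B)
o(7)*G(-8, 6) = -6*(-6 - 4*(-8)) = -6*(-6 + 32) = -6*26 = -156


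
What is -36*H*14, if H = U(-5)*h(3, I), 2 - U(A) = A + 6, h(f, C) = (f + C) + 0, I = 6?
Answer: -4536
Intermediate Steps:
h(f, C) = C + f (h(f, C) = (C + f) + 0 = C + f)
U(A) = -4 - A (U(A) = 2 - (A + 6) = 2 - (6 + A) = 2 + (-6 - A) = -4 - A)
H = 9 (H = (-4 - 1*(-5))*(6 + 3) = (-4 + 5)*9 = 1*9 = 9)
-36*H*14 = -36*9*14 = -324*14 = -4536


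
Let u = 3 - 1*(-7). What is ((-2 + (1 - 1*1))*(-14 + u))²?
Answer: 64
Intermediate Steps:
u = 10 (u = 3 + 7 = 10)
((-2 + (1 - 1*1))*(-14 + u))² = ((-2 + (1 - 1*1))*(-14 + 10))² = ((-2 + (1 - 1))*(-4))² = ((-2 + 0)*(-4))² = (-2*(-4))² = 8² = 64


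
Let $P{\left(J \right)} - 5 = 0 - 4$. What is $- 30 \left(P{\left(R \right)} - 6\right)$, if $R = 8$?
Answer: $150$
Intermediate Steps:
$P{\left(J \right)} = 1$ ($P{\left(J \right)} = 5 + \left(0 - 4\right) = 5 - 4 = 1$)
$- 30 \left(P{\left(R \right)} - 6\right) = - 30 \left(1 - 6\right) = \left(-30\right) \left(-5\right) = 150$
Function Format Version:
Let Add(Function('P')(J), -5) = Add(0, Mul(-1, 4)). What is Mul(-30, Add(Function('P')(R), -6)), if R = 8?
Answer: 150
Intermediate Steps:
Function('P')(J) = 1 (Function('P')(J) = Add(5, Add(0, Mul(-1, 4))) = Add(5, Add(0, -4)) = Add(5, -4) = 1)
Mul(-30, Add(Function('P')(R), -6)) = Mul(-30, Add(1, -6)) = Mul(-30, -5) = 150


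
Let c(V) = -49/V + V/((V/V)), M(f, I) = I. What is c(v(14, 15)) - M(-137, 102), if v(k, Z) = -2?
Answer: -159/2 ≈ -79.500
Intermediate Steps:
c(V) = V - 49/V (c(V) = -49/V + V/1 = -49/V + V*1 = -49/V + V = V - 49/V)
c(v(14, 15)) - M(-137, 102) = (-2 - 49/(-2)) - 1*102 = (-2 - 49*(-1/2)) - 102 = (-2 + 49/2) - 102 = 45/2 - 102 = -159/2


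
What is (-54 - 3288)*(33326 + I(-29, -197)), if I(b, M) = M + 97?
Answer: -111041292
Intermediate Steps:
I(b, M) = 97 + M
(-54 - 3288)*(33326 + I(-29, -197)) = (-54 - 3288)*(33326 + (97 - 197)) = -3342*(33326 - 100) = -3342*33226 = -111041292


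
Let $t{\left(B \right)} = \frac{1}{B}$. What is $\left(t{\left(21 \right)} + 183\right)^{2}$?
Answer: $\frac{14776336}{441} \approx 33506.0$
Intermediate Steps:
$\left(t{\left(21 \right)} + 183\right)^{2} = \left(\frac{1}{21} + 183\right)^{2} = \left(\frac{3844}{21}\right)^{2} = \frac{14776336}{441}$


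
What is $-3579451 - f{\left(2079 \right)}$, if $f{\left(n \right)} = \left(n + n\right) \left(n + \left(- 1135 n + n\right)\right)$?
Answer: $9790618655$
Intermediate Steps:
$f{\left(n \right)} = - 2266 n^{2}$ ($f{\left(n \right)} = 2 n \left(n - 1134 n\right) = 2 n \left(- 1133 n\right) = - 2266 n^{2}$)
$-3579451 - f{\left(2079 \right)} = -3579451 - - 2266 \cdot 2079^{2} = -3579451 - \left(-2266\right) 4322241 = -3579451 - -9794198106 = -3579451 + 9794198106 = 9790618655$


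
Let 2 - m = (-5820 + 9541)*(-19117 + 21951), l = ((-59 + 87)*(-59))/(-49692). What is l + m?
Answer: -131004410563/12423 ≈ -1.0545e+7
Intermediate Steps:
l = 413/12423 (l = (28*(-59))*(-1/49692) = -1652*(-1/49692) = 413/12423 ≈ 0.033245)
m = -10545312 (m = 2 - (-5820 + 9541)*(-19117 + 21951) = 2 - 3721*2834 = 2 - 1*10545314 = 2 - 10545314 = -10545312)
l + m = 413/12423 - 10545312 = -131004410563/12423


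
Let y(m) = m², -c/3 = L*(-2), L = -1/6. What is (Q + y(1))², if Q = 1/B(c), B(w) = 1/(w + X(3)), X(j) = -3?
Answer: 9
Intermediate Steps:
L = -⅙ (L = -1*⅙ = -⅙ ≈ -0.16667)
c = -1 (c = -(-1)*(-2)/2 = -3*⅓ = -1)
B(w) = 1/(-3 + w) (B(w) = 1/(w - 3) = 1/(-3 + w))
Q = -4 (Q = 1/(1/(-3 - 1)) = 1/(1/(-4)) = 1/(-¼) = -4)
(Q + y(1))² = (-4 + 1²)² = (-4 + 1)² = (-3)² = 9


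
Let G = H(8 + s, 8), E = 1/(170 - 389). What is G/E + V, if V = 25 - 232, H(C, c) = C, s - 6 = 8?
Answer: -5025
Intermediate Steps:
s = 14 (s = 6 + 8 = 14)
E = -1/219 (E = 1/(-219) = -1/219 ≈ -0.0045662)
G = 22 (G = 8 + 14 = 22)
V = -207
G/E + V = 22/(-1/219) - 207 = -219*22 - 207 = -4818 - 207 = -5025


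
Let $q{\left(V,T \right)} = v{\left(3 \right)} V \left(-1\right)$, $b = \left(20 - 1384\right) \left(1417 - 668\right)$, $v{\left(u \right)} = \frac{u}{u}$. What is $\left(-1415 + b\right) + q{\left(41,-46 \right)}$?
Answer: $-1023092$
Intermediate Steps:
$v{\left(u \right)} = 1$
$b = -1021636$ ($b = \left(-1364\right) 749 = -1021636$)
$q{\left(V,T \right)} = - V$ ($q{\left(V,T \right)} = 1 V \left(-1\right) = V \left(-1\right) = - V$)
$\left(-1415 + b\right) + q{\left(41,-46 \right)} = \left(-1415 - 1021636\right) - 41 = -1023051 - 41 = -1023092$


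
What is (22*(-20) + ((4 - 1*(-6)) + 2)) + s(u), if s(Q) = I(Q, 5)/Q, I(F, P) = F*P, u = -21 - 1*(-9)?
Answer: -423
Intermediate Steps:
u = -12 (u = -21 + 9 = -12)
s(Q) = 5 (s(Q) = (Q*5)/Q = (5*Q)/Q = 5)
(22*(-20) + ((4 - 1*(-6)) + 2)) + s(u) = (22*(-20) + ((4 - 1*(-6)) + 2)) + 5 = (-440 + ((4 + 6) + 2)) + 5 = (-440 + (10 + 2)) + 5 = (-440 + 12) + 5 = -428 + 5 = -423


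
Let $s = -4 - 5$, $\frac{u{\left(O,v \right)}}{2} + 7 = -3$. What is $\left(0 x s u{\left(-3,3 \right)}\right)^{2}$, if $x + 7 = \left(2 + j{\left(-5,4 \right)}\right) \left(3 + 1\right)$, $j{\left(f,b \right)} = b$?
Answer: $0$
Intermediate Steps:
$u{\left(O,v \right)} = -20$ ($u{\left(O,v \right)} = -14 + 2 \left(-3\right) = -14 - 6 = -20$)
$s = -9$ ($s = -4 - 5 = -9$)
$x = 17$ ($x = -7 + \left(2 + 4\right) \left(3 + 1\right) = -7 + 6 \cdot 4 = -7 + 24 = 17$)
$\left(0 x s u{\left(-3,3 \right)}\right)^{2} = \left(0 \cdot 17 \left(-9\right) \left(-20\right)\right)^{2} = \left(0 \left(-9\right) \left(-20\right)\right)^{2} = \left(0 \left(-20\right)\right)^{2} = 0^{2} = 0$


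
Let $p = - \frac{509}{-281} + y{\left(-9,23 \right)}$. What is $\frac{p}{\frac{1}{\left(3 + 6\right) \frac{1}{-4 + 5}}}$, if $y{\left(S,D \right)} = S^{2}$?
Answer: $\frac{209430}{281} \approx 745.3$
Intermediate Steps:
$p = \frac{23270}{281}$ ($p = - \frac{509}{-281} + \left(-9\right)^{2} = \left(-509\right) \left(- \frac{1}{281}\right) + 81 = \frac{509}{281} + 81 = \frac{23270}{281} \approx 82.811$)
$\frac{p}{\frac{1}{\left(3 + 6\right) \frac{1}{-4 + 5}}} = \frac{23270}{281 \frac{1}{\left(3 + 6\right) \frac{1}{-4 + 5}}} = \frac{23270}{281 \frac{1}{9 \cdot 1^{-1}}} = \frac{23270}{281 \frac{1}{9 \cdot 1}} = \frac{23270}{281 \cdot \frac{1}{9}} = \frac{23270 \frac{1}{\frac{1}{9}}}{281} = \frac{23270}{281} \cdot 9 = \frac{209430}{281}$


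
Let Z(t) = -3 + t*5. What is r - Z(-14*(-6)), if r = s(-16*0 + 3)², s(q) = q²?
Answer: -336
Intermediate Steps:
r = 81 (r = ((-16*0 + 3)²)² = ((-4*0 + 3)²)² = ((0 + 3)²)² = (3²)² = 9² = 81)
Z(t) = -3 + 5*t
r - Z(-14*(-6)) = 81 - (-3 + 5*(-14*(-6))) = 81 - (-3 + 5*84) = 81 - (-3 + 420) = 81 - 1*417 = 81 - 417 = -336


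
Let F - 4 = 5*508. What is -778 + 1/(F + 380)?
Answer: -2274871/2924 ≈ -778.00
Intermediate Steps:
F = 2544 (F = 4 + 5*508 = 4 + 2540 = 2544)
-778 + 1/(F + 380) = -778 + 1/(2544 + 380) = -778 + 1/2924 = -2274871/2924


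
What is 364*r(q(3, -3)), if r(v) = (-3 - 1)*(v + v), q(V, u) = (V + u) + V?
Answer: -8736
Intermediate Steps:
q(V, u) = u + 2*V
r(v) = -8*v
364*r(q(3, -3)) = 364*(-8*(-3 + 2*3)) = 364*(-8*(-3 + 6)) = 364*(-8*3) = 364*(-24) = -8736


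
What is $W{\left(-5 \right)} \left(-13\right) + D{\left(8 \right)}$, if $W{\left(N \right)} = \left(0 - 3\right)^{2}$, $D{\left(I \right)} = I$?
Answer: $-109$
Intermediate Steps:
$W{\left(N \right)} = 9$ ($W{\left(N \right)} = \left(-3\right)^{2} = 9$)
$W{\left(-5 \right)} \left(-13\right) + D{\left(8 \right)} = 9 \left(-13\right) + 8 = -117 + 8 = -109$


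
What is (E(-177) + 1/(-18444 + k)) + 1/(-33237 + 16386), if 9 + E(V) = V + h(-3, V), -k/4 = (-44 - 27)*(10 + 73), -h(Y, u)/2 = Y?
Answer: -15554135317/86411928 ≈ -180.00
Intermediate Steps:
h(Y, u) = -2*Y
k = 23572 (k = -4*(-44 - 27)*(10 + 73) = -(-284)*83 = -4*(-5893) = 23572)
E(V) = -3 + V (E(V) = -9 + (V - 2*(-3)) = -9 + (V + 6) = -9 + (6 + V) = -3 + V)
(E(-177) + 1/(-18444 + k)) + 1/(-33237 + 16386) = ((-3 - 177) + 1/(-18444 + 23572)) + 1/(-33237 + 16386) = (-180 + 1/5128) + 1/(-16851) = (-180 + 1/5128) - 1/16851 = -923039/5128 - 1/16851 = -15554135317/86411928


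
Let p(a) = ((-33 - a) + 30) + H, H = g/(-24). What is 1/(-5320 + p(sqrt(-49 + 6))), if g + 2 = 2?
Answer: I/(sqrt(43) - 5323*I) ≈ -0.00018786 + 2.3143e-7*I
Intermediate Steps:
g = 0 (g = -2 + 2 = 0)
H = 0 (H = 0/(-24) = 0*(-1/24) = 0)
p(a) = -3 - a (p(a) = ((-33 - a) + 30) + 0 = (-3 - a) + 0 = -3 - a)
1/(-5320 + p(sqrt(-49 + 6))) = 1/(-5320 + (-3 - sqrt(-49 + 6))) = 1/(-5320 + (-3 - sqrt(-43))) = 1/(-5320 + (-3 - I*sqrt(43))) = 1/(-5323 - I*sqrt(43))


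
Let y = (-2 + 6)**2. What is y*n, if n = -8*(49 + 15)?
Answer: -8192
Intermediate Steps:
n = -512 (n = -8*64 = -512)
y = 16 (y = 4**2 = 16)
y*n = 16*(-512) = -8192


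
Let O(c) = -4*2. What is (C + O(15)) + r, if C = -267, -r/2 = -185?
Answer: 95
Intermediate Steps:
O(c) = -8
r = 370 (r = -2*(-185) = 370)
(C + O(15)) + r = (-267 - 8) + 370 = -275 + 370 = 95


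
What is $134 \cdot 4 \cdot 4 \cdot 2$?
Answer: $4288$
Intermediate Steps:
$134 \cdot 4 \cdot 4 \cdot 2 = 134 \cdot 16 \cdot 2 = 134 \cdot 32 = 4288$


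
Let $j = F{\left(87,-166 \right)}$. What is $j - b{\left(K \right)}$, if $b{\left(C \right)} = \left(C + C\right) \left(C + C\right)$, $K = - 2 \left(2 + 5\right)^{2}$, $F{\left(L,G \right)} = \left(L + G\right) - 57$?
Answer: $-38552$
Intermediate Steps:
$F{\left(L,G \right)} = -57 + G + L$ ($F{\left(L,G \right)} = \left(G + L\right) - 57 = -57 + G + L$)
$K = -98$ ($K = - 2 \cdot 7^{2} = \left(-2\right) 49 = -98$)
$b{\left(C \right)} = 4 C^{2}$ ($b{\left(C \right)} = 2 C 2 C = 4 C^{2}$)
$j = -136$ ($j = -57 - 166 + 87 = -136$)
$j - b{\left(K \right)} = -136 - 4 \left(-98\right)^{2} = -136 - 4 \cdot 9604 = -136 - 38416 = -38552$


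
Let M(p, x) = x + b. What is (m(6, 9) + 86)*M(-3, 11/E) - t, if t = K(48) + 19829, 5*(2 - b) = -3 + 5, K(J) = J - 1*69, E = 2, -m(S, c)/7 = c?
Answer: -196447/10 ≈ -19645.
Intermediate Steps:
m(S, c) = -7*c
K(J) = -69 + J (K(J) = J - 69 = -69 + J)
b = 8/5 (b = 2 - (-3 + 5)/5 = 2 - ⅕*2 = 2 - ⅖ = 8/5 ≈ 1.6000)
M(p, x) = 8/5 + x (M(p, x) = x + 8/5 = 8/5 + x)
t = 19808 (t = (-69 + 48) + 19829 = -21 + 19829 = 19808)
(m(6, 9) + 86)*M(-3, 11/E) - t = (-7*9 + 86)*(8/5 + 11/2) - 1*19808 = (-63 + 86)*(8/5 + 11*(½)) - 19808 = 23*(8/5 + 11/2) - 19808 = 23*(71/10) - 19808 = 1633/10 - 19808 = -196447/10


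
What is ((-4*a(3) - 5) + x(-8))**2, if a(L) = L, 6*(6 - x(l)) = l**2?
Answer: 4225/9 ≈ 469.44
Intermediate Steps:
x(l) = 6 - l**2/6
((-4*a(3) - 5) + x(-8))**2 = ((-4*3 - 5) + (6 - 1/6*(-8)**2))**2 = ((-12 - 5) + (6 - 1/6*64))**2 = (-17 + (6 - 32/3))**2 = (-17 - 14/3)**2 = (-65/3)**2 = 4225/9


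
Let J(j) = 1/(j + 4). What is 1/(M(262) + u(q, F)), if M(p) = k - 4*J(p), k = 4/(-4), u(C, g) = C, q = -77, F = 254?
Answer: -133/10376 ≈ -0.012818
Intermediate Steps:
J(j) = 1/(4 + j)
k = -1 (k = 4*(-¼) = -1)
M(p) = -1 - 4/(4 + p)
1/(M(262) + u(q, F)) = 1/((-8 - 1*262)/(4 + 262) - 77) = 1/((-8 - 262)/266 - 77) = 1/((1/266)*(-270) - 77) = 1/(-135/133 - 77) = 1/(-10376/133) = -133/10376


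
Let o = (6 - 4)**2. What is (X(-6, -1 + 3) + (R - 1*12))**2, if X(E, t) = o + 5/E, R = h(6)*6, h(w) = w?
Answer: 26569/36 ≈ 738.03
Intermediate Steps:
R = 36 (R = 6*6 = 36)
o = 4 (o = 2**2 = 4)
X(E, t) = 4 + 5/E
(X(-6, -1 + 3) + (R - 1*12))**2 = ((4 + 5/(-6)) + (36 - 1*12))**2 = ((4 + 5*(-1/6)) + (36 - 12))**2 = ((4 - 5/6) + 24)**2 = (19/6 + 24)**2 = (163/6)**2 = 26569/36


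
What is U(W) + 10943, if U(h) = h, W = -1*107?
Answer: 10836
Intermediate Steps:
W = -107
U(W) + 10943 = -107 + 10943 = 10836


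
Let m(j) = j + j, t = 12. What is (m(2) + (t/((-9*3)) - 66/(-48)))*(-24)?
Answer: -355/3 ≈ -118.33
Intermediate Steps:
m(j) = 2*j
(m(2) + (t/((-9*3)) - 66/(-48)))*(-24) = (2*2 + (12/((-9*3)) - 66/(-48)))*(-24) = (4 + (12/(-27) - 66*(-1/48)))*(-24) = (4 + (12*(-1/27) + 11/8))*(-24) = (4 + (-4/9 + 11/8))*(-24) = (4 + 67/72)*(-24) = (355/72)*(-24) = -355/3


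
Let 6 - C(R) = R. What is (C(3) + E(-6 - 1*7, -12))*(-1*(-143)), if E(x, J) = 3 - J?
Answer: 2574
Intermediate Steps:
C(R) = 6 - R
(C(3) + E(-6 - 1*7, -12))*(-1*(-143)) = ((6 - 1*3) + (3 - 1*(-12)))*(-1*(-143)) = ((6 - 3) + (3 + 12))*143 = (3 + 15)*143 = 18*143 = 2574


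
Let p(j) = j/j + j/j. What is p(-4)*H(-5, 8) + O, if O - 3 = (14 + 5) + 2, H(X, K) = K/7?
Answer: 184/7 ≈ 26.286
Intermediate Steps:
H(X, K) = K/7 (H(X, K) = K*(⅐) = K/7)
p(j) = 2 (p(j) = 1 + 1 = 2)
O = 24 (O = 3 + ((14 + 5) + 2) = 3 + (19 + 2) = 3 + 21 = 24)
p(-4)*H(-5, 8) + O = 2*((⅐)*8) + 24 = 2*(8/7) + 24 = 16/7 + 24 = 184/7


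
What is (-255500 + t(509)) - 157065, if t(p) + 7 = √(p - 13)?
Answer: -412572 + 4*√31 ≈ -4.1255e+5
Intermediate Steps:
t(p) = -7 + √(-13 + p) (t(p) = -7 + √(p - 13) = -7 + √(-13 + p))
(-255500 + t(509)) - 157065 = (-255500 + (-7 + √(-13 + 509))) - 157065 = (-255500 + (-7 + √496)) - 157065 = (-255500 + (-7 + 4*√31)) - 157065 = (-255507 + 4*√31) - 157065 = -412572 + 4*√31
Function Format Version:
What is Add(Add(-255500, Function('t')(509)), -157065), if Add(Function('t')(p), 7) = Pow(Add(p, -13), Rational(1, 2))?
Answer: Add(-412572, Mul(4, Pow(31, Rational(1, 2)))) ≈ -4.1255e+5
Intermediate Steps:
Function('t')(p) = Add(-7, Pow(Add(-13, p), Rational(1, 2))) (Function('t')(p) = Add(-7, Pow(Add(p, -13), Rational(1, 2))) = Add(-7, Pow(Add(-13, p), Rational(1, 2))))
Add(Add(-255500, Function('t')(509)), -157065) = Add(Add(-255500, Add(-7, Pow(Add(-13, 509), Rational(1, 2)))), -157065) = Add(Add(-255500, Add(-7, Pow(496, Rational(1, 2)))), -157065) = Add(Add(-255500, Add(-7, Mul(4, Pow(31, Rational(1, 2))))), -157065) = Add(Add(-255507, Mul(4, Pow(31, Rational(1, 2)))), -157065) = Add(-412572, Mul(4, Pow(31, Rational(1, 2))))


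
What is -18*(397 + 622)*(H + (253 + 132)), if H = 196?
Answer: -10656702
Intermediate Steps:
-18*(397 + 622)*(H + (253 + 132)) = -18*(397 + 622)*(196 + (253 + 132)) = -18342*(196 + 385) = -18342*581 = -18*592039 = -10656702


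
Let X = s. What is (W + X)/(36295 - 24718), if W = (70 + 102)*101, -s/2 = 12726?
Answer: -8080/11577 ≈ -0.69794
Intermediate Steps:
s = -25452 (s = -2*12726 = -25452)
X = -25452
W = 17372 (W = 172*101 = 17372)
(W + X)/(36295 - 24718) = (17372 - 25452)/(36295 - 24718) = -8080/11577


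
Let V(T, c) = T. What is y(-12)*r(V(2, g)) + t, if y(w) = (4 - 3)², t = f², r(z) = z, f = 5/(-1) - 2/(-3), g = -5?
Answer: 187/9 ≈ 20.778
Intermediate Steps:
f = -13/3 (f = 5*(-1) - 2*(-⅓) = -5 + ⅔ = -13/3 ≈ -4.3333)
t = 169/9 (t = (-13/3)² = 169/9 ≈ 18.778)
y(w) = 1 (y(w) = 1² = 1)
y(-12)*r(V(2, g)) + t = 1*2 + 169/9 = 2 + 169/9 = 187/9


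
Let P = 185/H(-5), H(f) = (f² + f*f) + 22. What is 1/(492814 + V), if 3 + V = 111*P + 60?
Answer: 24/11835749 ≈ 2.0278e-6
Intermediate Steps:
H(f) = 22 + 2*f² (H(f) = (f² + f²) + 22 = 2*f² + 22 = 22 + 2*f²)
P = 185/72 (P = 185/(22 + 2*(-5)²) = 185/(22 + 2*25) = 185/(22 + 50) = 185/72 ≈ 2.5694)
V = 8213/24 (V = -3 + (111*(185/72) + 60) = -3 + (6845/24 + 60) = -3 + 8285/24 = 8213/24 ≈ 342.21)
1/(492814 + V) = 1/(492814 + 8213/24) = 1/(11835749/24) = 24/11835749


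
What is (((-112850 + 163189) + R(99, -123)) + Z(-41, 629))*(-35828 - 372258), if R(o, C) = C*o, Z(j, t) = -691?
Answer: -15291390506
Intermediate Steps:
(((-112850 + 163189) + R(99, -123)) + Z(-41, 629))*(-35828 - 372258) = (((-112850 + 163189) - 123*99) - 691)*(-35828 - 372258) = ((50339 - 12177) - 691)*(-408086) = (38162 - 691)*(-408086) = 37471*(-408086) = -15291390506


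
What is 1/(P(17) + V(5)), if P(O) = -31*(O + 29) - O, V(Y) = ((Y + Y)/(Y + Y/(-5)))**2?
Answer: -4/5747 ≈ -0.00069602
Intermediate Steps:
V(Y) = 25/4 (V(Y) = ((2*Y)/(Y + Y*(-1/5)))**2 = ((2*Y)/(Y - Y/5))**2 = ((2*Y)/((4*Y/5)))**2 = ((2*Y)*(5/(4*Y)))**2 = (5/2)**2 = 25/4)
P(O) = -899 - 32*O (P(O) = -31*(29 + O) - O = (-899 - 31*O) - O = -899 - 32*O)
1/(P(17) + V(5)) = 1/((-899 - 32*17) + 25/4) = 1/((-899 - 544) + 25/4) = 1/(-1443 + 25/4) = 1/(-5747/4) = -4/5747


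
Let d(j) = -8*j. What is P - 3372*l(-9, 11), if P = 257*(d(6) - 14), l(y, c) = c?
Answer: -53026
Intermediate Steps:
P = -15934 (P = 257*(-8*6 - 14) = 257*(-48 - 14) = 257*(-62) = -15934)
P - 3372*l(-9, 11) = -15934 - 3372*11 = -15934 - 1*37092 = -15934 - 37092 = -53026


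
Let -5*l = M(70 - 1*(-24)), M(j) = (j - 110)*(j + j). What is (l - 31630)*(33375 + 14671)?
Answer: -7453952532/5 ≈ -1.4908e+9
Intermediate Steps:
M(j) = 2*j*(-110 + j) (M(j) = (-110 + j)*(2*j) = 2*j*(-110 + j))
l = 3008/5 (l = -2*(70 - 1*(-24))*(-110 + (70 - 1*(-24)))/5 = -2*(70 + 24)*(-110 + (70 + 24))/5 = -2*94*(-110 + 94)/5 = -2*94*(-16)/5 = -⅕*(-3008) = 3008/5 ≈ 601.60)
(l - 31630)*(33375 + 14671) = (3008/5 - 31630)*(33375 + 14671) = -155142/5*48046 = -7453952532/5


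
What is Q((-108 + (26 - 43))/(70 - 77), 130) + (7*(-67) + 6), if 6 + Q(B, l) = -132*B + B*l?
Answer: -3533/7 ≈ -504.71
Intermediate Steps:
Q(B, l) = -6 - 132*B + B*l (Q(B, l) = -6 + (-132*B + B*l) = -6 - 132*B + B*l)
Q((-108 + (26 - 43))/(70 - 77), 130) + (7*(-67) + 6) = (-6 - 132*(-108 + (26 - 43))/(70 - 77) + ((-108 + (26 - 43))/(70 - 77))*130) + (7*(-67) + 6) = (-6 - 132*(-108 - 17)/(-7) + ((-108 - 17)/(-7))*130) + (-469 + 6) = (-6 - (-16500)*(-1)/7 - 125*(-⅐)*130) - 463 = (-6 - 132*125/7 + (125/7)*130) - 463 = (-6 - 16500/7 + 16250/7) - 463 = -292/7 - 463 = -3533/7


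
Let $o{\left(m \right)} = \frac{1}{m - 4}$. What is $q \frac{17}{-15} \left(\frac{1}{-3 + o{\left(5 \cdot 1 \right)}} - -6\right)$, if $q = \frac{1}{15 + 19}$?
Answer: $- \frac{11}{60} \approx -0.18333$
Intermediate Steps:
$o{\left(m \right)} = \frac{1}{-4 + m}$
$q = \frac{1}{34} \approx 0.029412$
$q \frac{17}{-15} \left(\frac{1}{-3 + o{\left(5 \cdot 1 \right)}} - -6\right) = \frac{17 \frac{1}{-15}}{34} \left(\frac{1}{-3 + \frac{1}{-4 + 5 \cdot 1}} - -6\right) = \frac{17 \left(- \frac{1}{15}\right)}{34} \left(\frac{1}{-3 + \frac{1}{-4 + 5}} + 6\right) = \frac{1}{34} \left(- \frac{17}{15}\right) \left(\frac{1}{-3 + 1^{-1}} + 6\right) = - \frac{\frac{1}{-3 + 1} + 6}{30} = - \frac{\frac{1}{-2} + 6}{30} = - \frac{- \frac{1}{2} + 6}{30} = \left(- \frac{1}{30}\right) \frac{11}{2} = - \frac{11}{60}$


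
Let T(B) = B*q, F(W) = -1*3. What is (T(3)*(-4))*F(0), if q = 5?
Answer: 180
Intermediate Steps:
F(W) = -3
T(B) = 5*B (T(B) = B*5 = 5*B)
(T(3)*(-4))*F(0) = ((5*3)*(-4))*(-3) = (15*(-4))*(-3) = -60*(-3) = 180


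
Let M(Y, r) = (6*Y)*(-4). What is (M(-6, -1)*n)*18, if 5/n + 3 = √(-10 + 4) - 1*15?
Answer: -7776/11 - 432*I*√6/11 ≈ -706.91 - 96.198*I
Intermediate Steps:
M(Y, r) = -24*Y
n = 5/(-18 + I*√6) (n = 5/(-3 + (√(-10 + 4) - 1*15)) = 5/(-3 + (√(-6) - 15)) = 5/(-3 + (I*√6 - 15)) = 5/(-3 + (-15 + I*√6)) = 5/(-18 + I*√6) ≈ -0.27273 - 0.037113*I)
(M(-6, -1)*n)*18 = ((-24*(-6))*(-3/11 - I*√6/66))*18 = (144*(-3/11 - I*√6/66))*18 = (-432/11 - 24*I*√6/11)*18 = -7776/11 - 432*I*√6/11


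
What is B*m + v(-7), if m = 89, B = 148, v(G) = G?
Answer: 13165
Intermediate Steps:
B*m + v(-7) = 148*89 - 7 = 13172 - 7 = 13165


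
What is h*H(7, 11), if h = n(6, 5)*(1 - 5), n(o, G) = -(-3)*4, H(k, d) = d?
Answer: -528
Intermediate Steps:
n(o, G) = 12 (n(o, G) = -1*(-12) = 12)
h = -48 (h = 12*(1 - 5) = 12*(-4) = -48)
h*H(7, 11) = -48*11 = -528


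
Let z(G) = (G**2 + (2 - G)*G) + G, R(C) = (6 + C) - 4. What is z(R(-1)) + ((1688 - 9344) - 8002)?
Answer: -15655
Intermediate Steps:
R(C) = 2 + C
z(G) = G + G**2 + G*(2 - G) (z(G) = (G**2 + G*(2 - G)) + G = G + G**2 + G*(2 - G))
z(R(-1)) + ((1688 - 9344) - 8002) = 3*(2 - 1) + ((1688 - 9344) - 8002) = 3*1 + (-7656 - 8002) = 3 - 15658 = -15655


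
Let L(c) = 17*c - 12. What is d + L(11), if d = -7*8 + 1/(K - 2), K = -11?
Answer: 1546/13 ≈ 118.92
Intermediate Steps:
L(c) = -12 + 17*c
d = -729/13 (d = -7*8 + 1/(-11 - 2) = -56 + 1/(-13) = -56 - 1/13 = -729/13 ≈ -56.077)
d + L(11) = -729/13 + (-12 + 17*11) = -729/13 + (-12 + 187) = -729/13 + 175 = 1546/13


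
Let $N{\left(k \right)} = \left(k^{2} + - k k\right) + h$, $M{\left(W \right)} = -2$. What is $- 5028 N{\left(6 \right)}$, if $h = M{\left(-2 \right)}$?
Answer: $10056$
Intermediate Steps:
$h = -2$
$N{\left(k \right)} = -2$ ($N{\left(k \right)} = \left(k^{2} + - k k\right) - 2 = \left(k^{2} - k^{2}\right) - 2 = 0 - 2 = -2$)
$- 5028 N{\left(6 \right)} = \left(-5028\right) \left(-2\right) = 10056$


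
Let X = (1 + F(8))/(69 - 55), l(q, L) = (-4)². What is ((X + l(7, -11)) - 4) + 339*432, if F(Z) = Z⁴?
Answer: 2054537/14 ≈ 1.4675e+5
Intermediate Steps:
l(q, L) = 16
X = 4097/14 (X = (1 + 8⁴)/(69 - 55) = (1 + 4096)/14 = 4097*(1/14) = 4097/14 ≈ 292.64)
((X + l(7, -11)) - 4) + 339*432 = ((4097/14 + 16) - 4) + 339*432 = (4321/14 - 4) + 146448 = 4265/14 + 146448 = 2054537/14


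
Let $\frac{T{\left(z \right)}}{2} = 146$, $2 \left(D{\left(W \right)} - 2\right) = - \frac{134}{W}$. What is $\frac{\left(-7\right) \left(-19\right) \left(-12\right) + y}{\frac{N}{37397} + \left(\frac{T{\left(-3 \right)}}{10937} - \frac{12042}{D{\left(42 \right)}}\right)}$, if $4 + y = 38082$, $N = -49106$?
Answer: $- \frac{126833080655933}{103435989215681} \approx -1.2262$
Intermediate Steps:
$y = 38078$ ($y = -4 + 38082 = 38078$)
$D{\left(W \right)} = 2 - \frac{67}{W}$ ($D{\left(W \right)} = 2 + \frac{\left(-134\right) \frac{1}{W}}{2} = 2 - \frac{67}{W}$)
$T{\left(z \right)} = 292$ ($T{\left(z \right)} = 2 \cdot 146 = 292$)
$\frac{\left(-7\right) \left(-19\right) \left(-12\right) + y}{\frac{N}{37397} + \left(\frac{T{\left(-3 \right)}}{10937} - \frac{12042}{D{\left(42 \right)}}\right)} = \frac{\left(-7\right) \left(-19\right) \left(-12\right) + 38078}{- \frac{49106}{37397} + \left(\frac{292}{10937} - \frac{12042}{2 - \frac{67}{42}}\right)} = \frac{133 \left(-12\right) + 38078}{\left(-49106\right) \frac{1}{37397} + \left(292 \cdot \frac{1}{10937} - \frac{12042}{2 - \frac{67}{42}}\right)} = \frac{-1596 + 38078}{- \frac{49106}{37397} + \left(\frac{292}{10937} - \frac{12042}{2 - \frac{67}{42}}\right)} = \frac{36482}{- \frac{49106}{37397} + \left(\frac{292}{10937} - \frac{12042}{\frac{17}{42}}\right)} = \frac{36482}{- \frac{49106}{37397} + \left(\frac{292}{10937} - \frac{505764}{17}\right)} = \frac{36482}{- \frac{49106}{37397} - \frac{5531535904}{185929}} = \frac{36482}{- \frac{206871978431362}{6953186813}} = 36482 \left(- \frac{6953186813}{206871978431362}\right) = - \frac{126833080655933}{103435989215681}$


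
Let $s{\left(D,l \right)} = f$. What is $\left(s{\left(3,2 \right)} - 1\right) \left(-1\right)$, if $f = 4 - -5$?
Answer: $-8$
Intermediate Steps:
$f = 9$ ($f = 4 + 5 = 9$)
$s{\left(D,l \right)} = 9$
$\left(s{\left(3,2 \right)} - 1\right) \left(-1\right) = \left(9 - 1\right) \left(-1\right) = 8 \left(-1\right) = -8$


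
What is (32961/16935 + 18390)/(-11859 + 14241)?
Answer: 103822537/13446390 ≈ 7.7212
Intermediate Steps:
(32961/16935 + 18390)/(-11859 + 14241) = (32961*(1/16935) + 18390)/2382 = (10987/5645 + 18390)*(1/2382) = (103822537/5645)*(1/2382) = 103822537/13446390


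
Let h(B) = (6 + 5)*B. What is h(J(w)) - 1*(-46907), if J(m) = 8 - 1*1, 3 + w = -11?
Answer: 46984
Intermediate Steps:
w = -14 (w = -3 - 11 = -14)
J(m) = 7 (J(m) = 8 - 1 = 7)
h(B) = 11*B
h(J(w)) - 1*(-46907) = 11*7 - 1*(-46907) = 77 + 46907 = 46984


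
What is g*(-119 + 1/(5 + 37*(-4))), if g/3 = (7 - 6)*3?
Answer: -153162/143 ≈ -1071.1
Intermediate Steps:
g = 9 (g = 3*((7 - 6)*3) = 3*(1*3) = 3*3 = 9)
g*(-119 + 1/(5 + 37*(-4))) = 9*(-119 + 1/(5 + 37*(-4))) = 9*(-119 + 1/(5 - 148)) = 9*(-119 + 1/(-143)) = 9*(-119 - 1/143) = 9*(-17018/143) = -153162/143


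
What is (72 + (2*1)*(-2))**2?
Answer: 4624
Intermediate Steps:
(72 + (2*1)*(-2))**2 = (72 + 2*(-2))**2 = (72 - 4)**2 = 68**2 = 4624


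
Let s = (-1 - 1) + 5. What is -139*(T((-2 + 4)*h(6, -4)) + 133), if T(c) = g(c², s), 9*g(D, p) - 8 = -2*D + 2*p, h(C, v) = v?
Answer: -50179/3 ≈ -16726.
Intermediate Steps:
s = 3 (s = -2 + 5 = 3)
g(D, p) = 8/9 - 2*D/9 + 2*p/9 (g(D, p) = 8/9 + (-2*D + 2*p)/9 = 8/9 + (-2*D/9 + 2*p/9) = 8/9 - 2*D/9 + 2*p/9)
T(c) = 14/9 - 2*c²/9 (T(c) = 8/9 - 2*c²/9 + (2/9)*3 = 8/9 - 2*c²/9 + ⅔ = 14/9 - 2*c²/9)
-139*(T((-2 + 4)*h(6, -4)) + 133) = -139*((14/9 - 2*16*(-2 + 4)²/9) + 133) = -139*((14/9 - 2*(2*(-4))²/9) + 133) = -139*((14/9 - 2/9*(-8)²) + 133) = -139*((14/9 - 2/9*64) + 133) = -139*((14/9 - 128/9) + 133) = -139*(-38/3 + 133) = -139*361/3 = -50179/3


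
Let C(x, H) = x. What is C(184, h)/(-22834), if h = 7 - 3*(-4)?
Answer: -92/11417 ≈ -0.0080582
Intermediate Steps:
h = 19 (h = 7 + 12 = 19)
C(184, h)/(-22834) = 184/(-22834) = 184*(-1/22834) = -92/11417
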